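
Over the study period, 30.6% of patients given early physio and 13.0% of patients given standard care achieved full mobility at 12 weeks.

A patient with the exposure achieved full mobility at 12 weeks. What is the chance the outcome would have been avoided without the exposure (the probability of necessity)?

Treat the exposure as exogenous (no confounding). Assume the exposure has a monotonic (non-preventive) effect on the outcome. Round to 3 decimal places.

p₁ = 0.306, p₀ = 0.13.
Under exogeneity and monotonicity, PN = (p₁ − p₀) / p₁.
PN = (0.306 − 0.13) / 0.306 = 0.176 / 0.306 ≈ 0.5752

PN ≈ 0.575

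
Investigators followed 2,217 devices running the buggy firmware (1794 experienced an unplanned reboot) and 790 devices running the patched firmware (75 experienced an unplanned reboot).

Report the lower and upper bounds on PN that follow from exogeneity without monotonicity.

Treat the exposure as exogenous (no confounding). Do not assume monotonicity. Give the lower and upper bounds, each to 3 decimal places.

p₁ = P(outcome | exposed) = 1794/2217 = 0.8092
p₀ = P(outcome | unexposed) = 75/790 = 0.094937
Under exogeneity alone the bounds on PN are max{0,(p₁−p₀)/p₁} ≤ PN ≤ min{1,(1−p₀)/p₁}.
  lower = (p₁ − p₀)/p₁ = 0.71426 / 0.8092 ≈ 0.8827
  upper = min{1, (1 − p₀)/p₁} = 0.90506 / 0.8092 ≈ 1.1185 → capped at 1

0.883 ≤ PN ≤ 1.000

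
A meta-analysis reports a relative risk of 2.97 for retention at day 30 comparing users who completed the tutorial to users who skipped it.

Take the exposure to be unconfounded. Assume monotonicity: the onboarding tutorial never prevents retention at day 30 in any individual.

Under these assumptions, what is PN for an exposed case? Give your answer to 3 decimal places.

PN ≈ 0.663

Under exogeneity and monotonicity, PN = (RR − 1) / RR = 1 − 1/RR.
PN = (2.97 − 1) / 2.97 = 1.97 / 2.97 ≈ 0.6633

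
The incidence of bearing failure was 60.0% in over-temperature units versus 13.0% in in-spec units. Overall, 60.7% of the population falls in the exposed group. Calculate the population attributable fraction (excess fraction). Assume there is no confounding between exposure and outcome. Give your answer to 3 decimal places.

PAF ≈ 0.687

p₁ = 0.6, p₀ = 0.13.
Overall risk P(Y=1) = π·p₁ + (1−π)·p₀ = 0.607×0.6 + 0.393×0.13 = 0.41529.
Under exogeneity, PAF = [P(Y=1) − p₀] / P(Y=1).
PAF = (0.41529 − 0.13) / 0.41529 ≈ 0.6870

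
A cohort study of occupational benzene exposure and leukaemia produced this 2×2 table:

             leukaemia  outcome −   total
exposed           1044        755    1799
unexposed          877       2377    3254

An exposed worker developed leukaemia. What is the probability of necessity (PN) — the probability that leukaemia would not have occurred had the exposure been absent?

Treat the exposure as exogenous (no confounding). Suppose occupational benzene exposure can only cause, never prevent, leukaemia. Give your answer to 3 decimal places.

PN ≈ 0.536

p₁ = P(outcome | exposed) = 1044/1799 = 0.58032
p₀ = P(outcome | unexposed) = 877/3254 = 0.26951
Under exogeneity and monotonicity, PN = (p₁ − p₀)/p₁.
PN = (0.58032 − 0.26951) / 0.58032 ≈ 0.5356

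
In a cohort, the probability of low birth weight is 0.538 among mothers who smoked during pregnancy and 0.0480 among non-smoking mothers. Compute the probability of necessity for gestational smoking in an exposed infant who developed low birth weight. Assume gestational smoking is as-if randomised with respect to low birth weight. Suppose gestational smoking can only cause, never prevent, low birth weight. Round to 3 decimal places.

Let p₁ = 0.538, p₀ = 0.048.
Under exogeneity and monotonicity, PN = (p₁ − p₀) / p₁.
PN = (0.538 − 0.048) / 0.538 = 0.49 / 0.538 ≈ 0.9108

PN ≈ 0.911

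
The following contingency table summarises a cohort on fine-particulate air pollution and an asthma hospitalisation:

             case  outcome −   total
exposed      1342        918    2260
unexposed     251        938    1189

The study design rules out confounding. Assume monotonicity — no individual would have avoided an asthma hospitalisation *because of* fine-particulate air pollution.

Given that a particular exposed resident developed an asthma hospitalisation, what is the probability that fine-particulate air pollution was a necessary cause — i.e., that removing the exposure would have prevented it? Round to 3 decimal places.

PN ≈ 0.644

p₁ = P(outcome | exposed) = 1342/2260 = 0.59381
p₀ = P(outcome | unexposed) = 251/1189 = 0.2111
Under exogeneity and monotonicity, PN = (p₁ − p₀)/p₁.
PN = (0.59381 − 0.2111) / 0.59381 ≈ 0.6445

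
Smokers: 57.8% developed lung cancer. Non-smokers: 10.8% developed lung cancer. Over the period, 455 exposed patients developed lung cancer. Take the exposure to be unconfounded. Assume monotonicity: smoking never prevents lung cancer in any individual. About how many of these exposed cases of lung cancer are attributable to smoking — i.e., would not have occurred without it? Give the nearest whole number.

p₁ = 0.578, p₀ = 0.108.
PN = (p₁ − p₀)/p₁ = (0.578 − 0.108) / 0.578 ≈ 0.81315.
Attributable cases ≈ PN × (exposed cases) = 0.81315 × 455 ≈ 369.98.

about 370 cases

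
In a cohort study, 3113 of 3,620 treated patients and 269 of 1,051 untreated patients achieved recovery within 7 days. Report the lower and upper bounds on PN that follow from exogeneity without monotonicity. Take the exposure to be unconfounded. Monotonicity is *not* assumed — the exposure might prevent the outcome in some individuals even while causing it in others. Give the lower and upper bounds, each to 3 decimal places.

p₁ = P(outcome | exposed) = 3113/3620 = 0.85994
p₀ = P(outcome | unexposed) = 269/1051 = 0.25595
Under exogeneity alone the bounds on PN are max{0,(p₁−p₀)/p₁} ≤ PN ≤ min{1,(1−p₀)/p₁}.
  lower = (p₁ − p₀)/p₁ = 0.604 / 0.85994 ≈ 0.7024
  upper = min{1, (1 − p₀)/p₁} = 0.74405 / 0.85994 ≈ 0.8652

0.702 ≤ PN ≤ 0.865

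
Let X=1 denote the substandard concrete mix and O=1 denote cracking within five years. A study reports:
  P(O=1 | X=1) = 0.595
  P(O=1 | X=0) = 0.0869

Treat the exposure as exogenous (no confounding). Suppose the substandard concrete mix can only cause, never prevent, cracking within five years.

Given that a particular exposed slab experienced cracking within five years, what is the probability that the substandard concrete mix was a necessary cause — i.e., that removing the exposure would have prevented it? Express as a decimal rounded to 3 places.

PN ≈ 0.854

Let p₁ = 0.595, p₀ = 0.0869.
Under exogeneity and monotonicity, PN = (p₁ − p₀) / p₁.
PN = (0.595 − 0.0869) / 0.595 = 0.5081 / 0.595 ≈ 0.8539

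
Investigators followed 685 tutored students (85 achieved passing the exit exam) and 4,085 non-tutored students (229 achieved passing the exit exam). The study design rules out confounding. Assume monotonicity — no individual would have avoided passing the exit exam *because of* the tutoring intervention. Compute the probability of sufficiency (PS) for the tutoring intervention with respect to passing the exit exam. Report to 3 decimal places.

p₁ = P(outcome | exposed) = 85/685 = 0.12409
p₀ = P(outcome | unexposed) = 229/4085 = 0.056059
Under exogeneity and monotonicity, PS = (p₁ − p₀) / (1 − p₀).
PS = (0.12409 − 0.056059) / (1 − 0.056059) = 0.068029 / 0.94394 ≈ 0.0721

PS ≈ 0.072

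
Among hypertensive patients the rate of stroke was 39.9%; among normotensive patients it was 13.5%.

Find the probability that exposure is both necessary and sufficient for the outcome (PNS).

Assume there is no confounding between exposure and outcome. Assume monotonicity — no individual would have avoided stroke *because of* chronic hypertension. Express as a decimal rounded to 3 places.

PNS ≈ 0.264

p₁ = 0.399, p₀ = 0.135.
Under exogeneity and monotonicity, PNS = p₁ − p₀.
PNS = 0.399 − 0.135 = 0.264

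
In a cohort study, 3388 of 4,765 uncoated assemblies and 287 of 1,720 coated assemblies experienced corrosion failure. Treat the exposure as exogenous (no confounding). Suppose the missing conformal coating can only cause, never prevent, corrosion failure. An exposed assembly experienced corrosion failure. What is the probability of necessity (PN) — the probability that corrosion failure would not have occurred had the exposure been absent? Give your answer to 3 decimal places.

PN ≈ 0.765

p₁ = P(outcome | exposed) = 3388/4765 = 0.71102
p₀ = P(outcome | unexposed) = 287/1720 = 0.16686
Under exogeneity and monotonicity, PN = (p₁ − p₀) / p₁.
PN = (0.71102 − 0.16686) / 0.71102 = 0.54416 / 0.71102 ≈ 0.7653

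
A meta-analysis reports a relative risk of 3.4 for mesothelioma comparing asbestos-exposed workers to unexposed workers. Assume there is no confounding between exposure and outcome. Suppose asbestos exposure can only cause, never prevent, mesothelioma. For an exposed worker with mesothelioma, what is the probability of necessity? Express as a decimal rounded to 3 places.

PN ≈ 0.706

Under exogeneity and monotonicity, PN = (RR − 1) / RR = 1 − 1/RR.
PN = (3.4 − 1) / 3.4 = 2.4 / 3.4 ≈ 0.7059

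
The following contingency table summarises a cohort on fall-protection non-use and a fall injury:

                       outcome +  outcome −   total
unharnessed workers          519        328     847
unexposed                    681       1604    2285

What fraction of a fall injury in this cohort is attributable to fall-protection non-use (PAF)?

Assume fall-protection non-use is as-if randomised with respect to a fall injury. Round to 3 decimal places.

PAF ≈ 0.222

p₁ = P(outcome | exposed) = 519/847 = 0.61275
p₀ = P(outcome | unexposed) = 681/2285 = 0.29803
Exposure prevalence π = 847/3132 = 0.27043; overall risk P(Y=1) = 0.38314.
Under exogeneity, PAF = [P(Y=1) − p₀]/P(Y=1).
PAF = (0.38314 − 0.29803) / 0.38314 ≈ 0.2221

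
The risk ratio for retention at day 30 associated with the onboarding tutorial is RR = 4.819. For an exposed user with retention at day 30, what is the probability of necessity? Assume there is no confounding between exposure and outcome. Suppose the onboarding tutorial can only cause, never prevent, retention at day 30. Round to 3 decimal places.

PN ≈ 0.792

Under exogeneity and monotonicity, PN = (RR − 1) / RR = 1 − 1/RR.
PN = (4.819 − 1) / 4.819 = 3.819 / 4.819 ≈ 0.7925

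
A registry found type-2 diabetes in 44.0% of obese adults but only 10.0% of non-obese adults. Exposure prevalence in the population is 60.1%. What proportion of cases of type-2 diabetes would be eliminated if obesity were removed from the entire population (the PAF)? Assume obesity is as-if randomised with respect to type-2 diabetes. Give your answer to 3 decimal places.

p₁ = 0.44, p₀ = 0.1.
Overall risk P(Y=1) = π·p₁ + (1−π)·p₀ = 0.601×0.44 + 0.399×0.1 = 0.30434.
Under exogeneity, PAF = [P(Y=1) − p₀] / P(Y=1).
PAF = (0.30434 − 0.1) / 0.30434 ≈ 0.6714

PAF ≈ 0.671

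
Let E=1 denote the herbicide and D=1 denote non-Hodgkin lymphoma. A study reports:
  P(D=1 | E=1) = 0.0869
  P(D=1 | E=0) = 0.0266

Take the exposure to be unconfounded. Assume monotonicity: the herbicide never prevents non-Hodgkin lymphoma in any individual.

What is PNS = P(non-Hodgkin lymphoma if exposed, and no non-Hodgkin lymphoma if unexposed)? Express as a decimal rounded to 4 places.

Let p₁ = 0.0869, p₀ = 0.0266.
Under exogeneity and monotonicity, PNS = p₁ − p₀.
PNS = 0.0869 − 0.0266 = 0.0603

PNS ≈ 0.0603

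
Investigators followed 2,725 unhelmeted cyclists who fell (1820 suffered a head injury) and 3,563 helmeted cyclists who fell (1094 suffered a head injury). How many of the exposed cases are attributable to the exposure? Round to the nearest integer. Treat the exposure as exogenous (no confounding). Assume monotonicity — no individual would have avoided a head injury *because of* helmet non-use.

about 983 cases

p₁ = P(outcome | exposed) = 1820/2725 = 0.66789
p₀ = P(outcome | unexposed) = 1094/3563 = 0.30704
PN = (p₁ − p₀)/p₁ = (0.66789 − 0.30704) / 0.66789 ≈ 0.54028.
Attributable cases ≈ PN × (exposed cases) = 0.54028 × 1820 ≈ 983.30.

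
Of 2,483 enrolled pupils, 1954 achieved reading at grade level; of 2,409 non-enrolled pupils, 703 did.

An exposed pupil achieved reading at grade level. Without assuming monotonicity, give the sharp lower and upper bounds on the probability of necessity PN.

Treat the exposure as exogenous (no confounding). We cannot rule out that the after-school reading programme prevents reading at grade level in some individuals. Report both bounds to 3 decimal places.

0.629 ≤ PN ≤ 0.900

p₁ = P(outcome | exposed) = 1954/2483 = 0.78695
p₀ = P(outcome | unexposed) = 703/2409 = 0.29182
Under exogeneity alone the bounds on PN are max{0,(p₁−p₀)/p₁} ≤ PN ≤ min{1,(1−p₀)/p₁}.
  lower = (p₁ − p₀)/p₁ = 0.49513 / 0.78695 ≈ 0.6292
  upper = min{1, (1 − p₀)/p₁} = 0.70818 / 0.78695 ≈ 0.8999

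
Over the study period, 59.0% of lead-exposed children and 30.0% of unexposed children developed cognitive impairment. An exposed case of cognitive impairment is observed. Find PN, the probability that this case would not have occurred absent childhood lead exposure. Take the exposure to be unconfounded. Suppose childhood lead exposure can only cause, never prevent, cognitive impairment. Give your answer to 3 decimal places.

PN ≈ 0.492

p₁ = 0.59, p₀ = 0.3.
Under exogeneity and monotonicity, PN = (p₁ − p₀) / p₁.
PN = (0.59 − 0.3) / 0.59 = 0.29 / 0.59 ≈ 0.4915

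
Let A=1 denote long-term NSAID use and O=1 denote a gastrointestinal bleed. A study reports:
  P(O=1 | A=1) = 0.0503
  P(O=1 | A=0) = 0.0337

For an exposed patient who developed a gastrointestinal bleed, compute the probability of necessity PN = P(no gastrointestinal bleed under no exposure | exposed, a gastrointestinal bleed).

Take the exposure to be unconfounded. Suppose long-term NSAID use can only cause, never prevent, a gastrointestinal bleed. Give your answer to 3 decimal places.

PN ≈ 0.330

Let p₁ = 0.0503, p₀ = 0.0337.
Under exogeneity and monotonicity, PN = (p₁ − p₀) / p₁.
PN = (0.0503 − 0.0337) / 0.0503 = 0.0166 / 0.0503 ≈ 0.3300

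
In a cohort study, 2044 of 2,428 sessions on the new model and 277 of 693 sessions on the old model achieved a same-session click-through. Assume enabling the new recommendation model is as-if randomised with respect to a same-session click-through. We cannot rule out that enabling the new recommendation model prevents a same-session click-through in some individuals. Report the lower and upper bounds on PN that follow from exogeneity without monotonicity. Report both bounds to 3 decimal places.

0.525 ≤ PN ≤ 0.713

p₁ = P(outcome | exposed) = 2044/2428 = 0.84185
p₀ = P(outcome | unexposed) = 277/693 = 0.39971
Under exogeneity alone the bounds on PN are max{0,(p₁−p₀)/p₁} ≤ PN ≤ min{1,(1−p₀)/p₁}.
  lower = (p₁ − p₀)/p₁ = 0.44213 / 0.84185 ≈ 0.5252
  upper = min{1, (1 − p₀)/p₁} = 0.60029 / 0.84185 ≈ 0.7131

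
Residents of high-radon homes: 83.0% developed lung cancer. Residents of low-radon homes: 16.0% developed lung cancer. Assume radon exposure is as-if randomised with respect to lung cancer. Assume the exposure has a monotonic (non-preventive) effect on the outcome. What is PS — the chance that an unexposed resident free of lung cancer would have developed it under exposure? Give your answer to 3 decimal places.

p₁ = 0.83, p₀ = 0.16.
Under exogeneity and monotonicity, PS = (p₁ − p₀) / (1 − p₀).
PS = (0.83 − 0.16) / (1 − 0.16) = 0.67 / 0.84 ≈ 0.7976

PS ≈ 0.798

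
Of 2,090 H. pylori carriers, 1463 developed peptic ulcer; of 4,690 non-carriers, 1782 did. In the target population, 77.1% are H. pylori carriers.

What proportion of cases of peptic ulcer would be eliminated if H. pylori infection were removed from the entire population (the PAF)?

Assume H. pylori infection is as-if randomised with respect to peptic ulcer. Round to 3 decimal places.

p₁ = P(outcome | exposed) = 1463/2090 = 0.7
p₀ = P(outcome | unexposed) = 1782/4690 = 0.37996
Overall risk P(Y=1) = π·p₁ + (1−π)·p₀ = 0.771×0.7 + 0.229×0.37996 = 0.62671.
Under exogeneity, PAF = [P(Y=1) − p₀] / P(Y=1).
PAF = (0.62671 − 0.37996) / 0.62671 ≈ 0.3937

PAF ≈ 0.394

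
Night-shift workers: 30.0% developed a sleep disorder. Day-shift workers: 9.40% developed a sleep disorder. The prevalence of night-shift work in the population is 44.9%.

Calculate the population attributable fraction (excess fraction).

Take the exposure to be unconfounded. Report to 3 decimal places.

PAF ≈ 0.496

p₁ = 0.3, p₀ = 0.094.
Overall risk P(Y=1) = π·p₁ + (1−π)·p₀ = 0.449×0.3 + 0.551×0.094 = 0.18649.
Under exogeneity, PAF = [P(Y=1) − p₀] / P(Y=1).
PAF = (0.18649 − 0.094) / 0.18649 ≈ 0.4960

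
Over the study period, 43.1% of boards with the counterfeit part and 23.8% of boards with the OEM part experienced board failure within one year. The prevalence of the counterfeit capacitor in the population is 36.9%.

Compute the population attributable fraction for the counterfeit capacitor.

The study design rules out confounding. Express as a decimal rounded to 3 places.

p₁ = 0.431, p₀ = 0.238.
Overall risk P(Y=1) = π·p₁ + (1−π)·p₀ = 0.369×0.431 + 0.631×0.238 = 0.30922.
Under exogeneity, PAF = [P(Y=1) − p₀] / P(Y=1).
PAF = (0.30922 − 0.238) / 0.30922 ≈ 0.2303

PAF ≈ 0.230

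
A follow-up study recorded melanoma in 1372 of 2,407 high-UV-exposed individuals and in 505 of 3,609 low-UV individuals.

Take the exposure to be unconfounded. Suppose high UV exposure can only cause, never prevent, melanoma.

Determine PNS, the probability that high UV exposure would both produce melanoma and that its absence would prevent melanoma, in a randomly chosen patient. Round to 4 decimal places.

p₁ = P(outcome | exposed) = 1372/2407 = 0.57
p₀ = P(outcome | unexposed) = 505/3609 = 0.13993
Under exogeneity and monotonicity, PNS = p₁ − p₀.
PNS = 0.57 − 0.13993 = 0.43008

PNS ≈ 0.4301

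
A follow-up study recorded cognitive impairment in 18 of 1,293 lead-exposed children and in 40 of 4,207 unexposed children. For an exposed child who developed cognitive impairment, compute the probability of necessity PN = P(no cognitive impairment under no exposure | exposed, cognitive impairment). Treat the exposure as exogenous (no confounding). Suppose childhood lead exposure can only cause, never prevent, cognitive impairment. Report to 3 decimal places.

p₁ = P(outcome | exposed) = 18/1293 = 0.013921
p₀ = P(outcome | unexposed) = 40/4207 = 0.009508
Under exogeneity and monotonicity, PN = (p₁ − p₀) / p₁.
PN = (0.013921 − 0.009508) / 0.013921 = 0.0044132 / 0.013921 ≈ 0.3170

PN ≈ 0.317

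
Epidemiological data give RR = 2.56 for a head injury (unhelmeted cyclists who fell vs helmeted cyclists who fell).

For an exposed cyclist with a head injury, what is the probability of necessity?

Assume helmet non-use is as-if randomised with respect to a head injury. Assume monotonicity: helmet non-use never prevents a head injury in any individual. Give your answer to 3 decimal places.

PN ≈ 0.609

Under exogeneity and monotonicity, PN = (RR − 1) / RR = 1 − 1/RR.
PN = (2.56 − 1) / 2.56 = 1.56 / 2.56 ≈ 0.6094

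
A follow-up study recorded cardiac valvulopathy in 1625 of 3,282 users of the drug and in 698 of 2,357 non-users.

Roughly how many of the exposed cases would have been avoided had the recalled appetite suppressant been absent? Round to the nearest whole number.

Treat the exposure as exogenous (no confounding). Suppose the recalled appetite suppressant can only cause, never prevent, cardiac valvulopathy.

p₁ = P(outcome | exposed) = 1625/3282 = 0.49512
p₀ = P(outcome | unexposed) = 698/2357 = 0.29614
PN = (p₁ − p₀)/p₁ = (0.49512 − 0.29614) / 0.49512 ≈ 0.40189.
Attributable cases ≈ PN × (exposed cases) = 0.40189 × 1625 ≈ 653.07.

about 653 cases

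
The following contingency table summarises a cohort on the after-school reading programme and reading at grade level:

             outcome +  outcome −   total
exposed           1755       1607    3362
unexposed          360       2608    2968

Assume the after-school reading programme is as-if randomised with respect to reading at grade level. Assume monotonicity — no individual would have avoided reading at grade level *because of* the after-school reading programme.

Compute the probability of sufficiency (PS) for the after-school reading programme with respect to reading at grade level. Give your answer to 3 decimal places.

PS ≈ 0.456

p₁ = P(outcome | exposed) = 1755/3362 = 0.52201
p₀ = P(outcome | unexposed) = 360/2968 = 0.12129
Under exogeneity and monotonicity, PS = (p₁ − p₀)/(1 − p₀).
PS = (0.52201 − 0.12129) / 0.87871 ≈ 0.4560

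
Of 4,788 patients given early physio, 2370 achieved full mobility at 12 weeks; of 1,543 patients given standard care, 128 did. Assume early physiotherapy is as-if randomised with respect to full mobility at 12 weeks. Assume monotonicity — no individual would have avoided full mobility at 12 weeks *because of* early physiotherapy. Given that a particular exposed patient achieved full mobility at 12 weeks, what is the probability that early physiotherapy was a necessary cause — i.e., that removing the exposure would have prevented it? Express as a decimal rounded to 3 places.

p₁ = P(outcome | exposed) = 2370/4788 = 0.49499
p₀ = P(outcome | unexposed) = 128/1543 = 0.082955
Under exogeneity and monotonicity, PN = (p₁ − p₀) / p₁.
PN = (0.49499 − 0.082955) / 0.49499 = 0.41203 / 0.49499 ≈ 0.8324

PN ≈ 0.832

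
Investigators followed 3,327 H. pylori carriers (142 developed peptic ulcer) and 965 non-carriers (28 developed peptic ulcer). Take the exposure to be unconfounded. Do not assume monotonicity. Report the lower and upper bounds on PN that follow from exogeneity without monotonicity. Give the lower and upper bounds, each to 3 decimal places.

p₁ = P(outcome | exposed) = 142/3327 = 0.042681
p₀ = P(outcome | unexposed) = 28/965 = 0.029016
Under exogeneity alone the bounds on PN are max{0,(p₁−p₀)/p₁} ≤ PN ≤ min{1,(1−p₀)/p₁}.
  lower = (p₁ − p₀)/p₁ = 0.013666 / 0.042681 ≈ 0.3202
  upper = min{1, (1 − p₀)/p₁} = 0.97098 / 0.042681 ≈ 22.7498 → capped at 1

0.320 ≤ PN ≤ 1.000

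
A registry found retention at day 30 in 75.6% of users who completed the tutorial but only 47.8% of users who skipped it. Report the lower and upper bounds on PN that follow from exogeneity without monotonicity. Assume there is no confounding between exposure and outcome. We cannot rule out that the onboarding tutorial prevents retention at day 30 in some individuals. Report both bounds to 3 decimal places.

p₁ = 0.756, p₀ = 0.478.
Under exogeneity alone the bounds on PN are max{0,(p₁−p₀)/p₁} ≤ PN ≤ min{1,(1−p₀)/p₁}.
  lower = (p₁ − p₀)/p₁ = 0.278 / 0.756 ≈ 0.3677
  upper = min{1, (1 − p₀)/p₁} = 0.522 / 0.756 ≈ 0.6905

0.368 ≤ PN ≤ 0.690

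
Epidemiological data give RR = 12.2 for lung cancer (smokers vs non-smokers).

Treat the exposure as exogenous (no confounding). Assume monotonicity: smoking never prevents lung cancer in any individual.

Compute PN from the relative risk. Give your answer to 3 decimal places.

PN ≈ 0.918

Under exogeneity and monotonicity, PN = (RR − 1) / RR = 1 − 1/RR.
PN = (12.2 − 1) / 12.2 = 11.2 / 12.2 ≈ 0.9180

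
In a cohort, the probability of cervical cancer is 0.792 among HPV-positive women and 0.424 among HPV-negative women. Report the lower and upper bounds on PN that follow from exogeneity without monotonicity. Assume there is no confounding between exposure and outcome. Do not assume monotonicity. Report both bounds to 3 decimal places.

0.465 ≤ PN ≤ 0.727

Let p₁ = 0.792, p₀ = 0.424.
Under exogeneity alone the bounds on PN are max{0,(p₁−p₀)/p₁} ≤ PN ≤ min{1,(1−p₀)/p₁}.
  lower = (p₁ − p₀)/p₁ = 0.368 / 0.792 ≈ 0.4646
  upper = min{1, (1 − p₀)/p₁} = 0.576 / 0.792 ≈ 0.7273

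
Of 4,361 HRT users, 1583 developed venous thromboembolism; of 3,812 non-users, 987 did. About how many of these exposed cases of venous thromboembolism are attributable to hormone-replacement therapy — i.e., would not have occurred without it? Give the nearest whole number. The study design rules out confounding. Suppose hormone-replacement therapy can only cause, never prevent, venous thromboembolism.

p₁ = P(outcome | exposed) = 1583/4361 = 0.36299
p₀ = P(outcome | unexposed) = 987/3812 = 0.25892
PN = (p₁ − p₀)/p₁ = (0.36299 − 0.25892) / 0.36299 ≈ 0.28670.
Attributable cases ≈ PN × (exposed cases) = 0.28670 × 1583 ≈ 453.85.

about 454 cases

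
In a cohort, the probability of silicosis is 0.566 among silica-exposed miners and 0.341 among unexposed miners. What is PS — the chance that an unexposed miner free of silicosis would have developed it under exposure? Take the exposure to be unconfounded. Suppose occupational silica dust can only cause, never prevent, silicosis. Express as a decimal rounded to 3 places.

PS ≈ 0.341

Let p₁ = 0.566, p₀ = 0.341.
Under exogeneity and monotonicity, PS = (p₁ − p₀) / (1 − p₀).
PS = (0.566 − 0.341) / (1 − 0.341) = 0.225 / 0.659 ≈ 0.3414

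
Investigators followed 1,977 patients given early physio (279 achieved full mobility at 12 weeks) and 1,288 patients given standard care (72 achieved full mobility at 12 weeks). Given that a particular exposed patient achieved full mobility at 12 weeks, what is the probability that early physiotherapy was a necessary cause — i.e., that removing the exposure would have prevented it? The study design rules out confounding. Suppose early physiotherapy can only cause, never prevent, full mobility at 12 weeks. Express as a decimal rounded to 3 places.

PN ≈ 0.604

p₁ = P(outcome | exposed) = 279/1977 = 0.14112
p₀ = P(outcome | unexposed) = 72/1288 = 0.055901
Under exogeneity and monotonicity, PN = (p₁ − p₀) / p₁.
PN = (0.14112 − 0.055901) / 0.14112 = 0.085222 / 0.14112 ≈ 0.6039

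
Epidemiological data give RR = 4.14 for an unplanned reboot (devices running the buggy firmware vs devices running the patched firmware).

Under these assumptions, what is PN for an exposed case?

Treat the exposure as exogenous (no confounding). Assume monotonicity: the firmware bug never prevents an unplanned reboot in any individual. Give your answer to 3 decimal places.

PN ≈ 0.758

Under exogeneity and monotonicity, PN = (RR − 1) / RR = 1 − 1/RR.
PN = (4.14 − 1) / 4.14 = 3.14 / 4.14 ≈ 0.7585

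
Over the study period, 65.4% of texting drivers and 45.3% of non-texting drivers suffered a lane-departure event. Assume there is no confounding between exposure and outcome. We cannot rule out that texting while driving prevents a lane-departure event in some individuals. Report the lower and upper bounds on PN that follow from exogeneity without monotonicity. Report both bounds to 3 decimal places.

p₁ = 0.654, p₀ = 0.453.
Under exogeneity alone the bounds on PN are max{0,(p₁−p₀)/p₁} ≤ PN ≤ min{1,(1−p₀)/p₁}.
  lower = (p₁ − p₀)/p₁ = 0.201 / 0.654 ≈ 0.3073
  upper = min{1, (1 − p₀)/p₁} = 0.547 / 0.654 ≈ 0.8364

0.307 ≤ PN ≤ 0.836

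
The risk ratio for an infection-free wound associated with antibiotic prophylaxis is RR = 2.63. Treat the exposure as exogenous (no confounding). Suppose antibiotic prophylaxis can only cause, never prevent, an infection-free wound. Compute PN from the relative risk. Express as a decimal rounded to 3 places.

PN ≈ 0.620

Under exogeneity and monotonicity, PN = (RR − 1) / RR = 1 − 1/RR.
PN = (2.63 − 1) / 2.63 = 1.63 / 2.63 ≈ 0.6198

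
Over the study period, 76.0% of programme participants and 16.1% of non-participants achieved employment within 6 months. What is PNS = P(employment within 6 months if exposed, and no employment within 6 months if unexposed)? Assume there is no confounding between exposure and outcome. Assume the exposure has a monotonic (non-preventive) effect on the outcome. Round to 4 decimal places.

p₁ = 0.76, p₀ = 0.161.
Under exogeneity and monotonicity, PNS = p₁ − p₀.
PNS = 0.76 − 0.161 = 0.599

PNS ≈ 0.5990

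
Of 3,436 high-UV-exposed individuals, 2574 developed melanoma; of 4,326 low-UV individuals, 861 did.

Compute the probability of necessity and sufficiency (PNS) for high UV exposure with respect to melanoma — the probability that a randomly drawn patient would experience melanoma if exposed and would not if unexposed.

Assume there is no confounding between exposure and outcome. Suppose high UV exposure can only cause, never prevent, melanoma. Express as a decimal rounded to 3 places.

p₁ = P(outcome | exposed) = 2574/3436 = 0.74913
p₀ = P(outcome | unexposed) = 861/4326 = 0.19903
Under exogeneity and monotonicity, PNS = p₁ − p₀.
PNS = 0.74913 − 0.19903 = 0.5501

PNS ≈ 0.550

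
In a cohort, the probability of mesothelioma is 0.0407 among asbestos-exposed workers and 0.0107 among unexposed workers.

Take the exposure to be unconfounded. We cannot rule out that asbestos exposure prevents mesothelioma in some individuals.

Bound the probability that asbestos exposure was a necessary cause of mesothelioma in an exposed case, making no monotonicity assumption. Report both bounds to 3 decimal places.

Let p₁ = 0.0407, p₀ = 0.0107.
Under exogeneity alone the bounds on PN are max{0,(p₁−p₀)/p₁} ≤ PN ≤ min{1,(1−p₀)/p₁}.
  lower = (p₁ − p₀)/p₁ = 0.03 / 0.0407 ≈ 0.7371
  upper = min{1, (1 − p₀)/p₁} = 0.9893 / 0.0407 ≈ 24.3071 → capped at 1

0.737 ≤ PN ≤ 1.000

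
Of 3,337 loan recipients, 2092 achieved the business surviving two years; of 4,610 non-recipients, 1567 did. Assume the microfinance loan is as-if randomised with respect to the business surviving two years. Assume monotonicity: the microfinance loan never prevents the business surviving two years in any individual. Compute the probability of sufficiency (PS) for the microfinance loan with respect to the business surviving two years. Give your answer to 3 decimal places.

PS ≈ 0.435

p₁ = P(outcome | exposed) = 2092/3337 = 0.62691
p₀ = P(outcome | unexposed) = 1567/4610 = 0.33991
Under exogeneity and monotonicity, PS = (p₁ − p₀) / (1 − p₀).
PS = (0.62691 − 0.33991) / (1 − 0.33991) = 0.287 / 0.66009 ≈ 0.4348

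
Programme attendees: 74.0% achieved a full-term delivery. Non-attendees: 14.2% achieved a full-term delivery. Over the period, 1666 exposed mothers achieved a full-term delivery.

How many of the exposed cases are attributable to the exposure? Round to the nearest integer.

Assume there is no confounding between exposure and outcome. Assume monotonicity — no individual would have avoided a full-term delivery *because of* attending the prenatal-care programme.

p₁ = 0.74, p₀ = 0.142.
PN = (p₁ − p₀)/p₁ = (0.74 − 0.142) / 0.74 ≈ 0.80811.
Attributable cases ≈ PN × (exposed cases) = 0.80811 × 1666 ≈ 1346.31.

about 1346 cases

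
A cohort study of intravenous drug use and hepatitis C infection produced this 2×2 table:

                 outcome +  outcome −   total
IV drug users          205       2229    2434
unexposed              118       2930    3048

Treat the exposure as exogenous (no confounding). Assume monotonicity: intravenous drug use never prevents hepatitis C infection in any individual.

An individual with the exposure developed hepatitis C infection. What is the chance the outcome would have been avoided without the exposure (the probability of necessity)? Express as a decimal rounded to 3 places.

p₁ = P(outcome | exposed) = 205/2434 = 0.084224
p₀ = P(outcome | unexposed) = 118/3048 = 0.038714
Under exogeneity and monotonicity, PN = (p₁ − p₀) / p₁.
PN = (0.084224 − 0.038714) / 0.084224 = 0.04551 / 0.084224 ≈ 0.5403

PN ≈ 0.540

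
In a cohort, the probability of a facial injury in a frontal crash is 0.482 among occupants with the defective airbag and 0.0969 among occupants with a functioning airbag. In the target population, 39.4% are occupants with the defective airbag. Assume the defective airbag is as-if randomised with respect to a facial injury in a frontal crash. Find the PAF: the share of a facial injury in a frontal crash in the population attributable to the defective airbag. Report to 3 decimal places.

Let p₁ = 0.482, p₀ = 0.0969.
Overall risk P(Y=1) = π·p₁ + (1−π)·p₀ = 0.394×0.482 + 0.606×0.0969 = 0.24863.
Under exogeneity, PAF = [P(Y=1) − p₀] / P(Y=1).
PAF = (0.24863 − 0.0969) / 0.24863 ≈ 0.6103

PAF ≈ 0.610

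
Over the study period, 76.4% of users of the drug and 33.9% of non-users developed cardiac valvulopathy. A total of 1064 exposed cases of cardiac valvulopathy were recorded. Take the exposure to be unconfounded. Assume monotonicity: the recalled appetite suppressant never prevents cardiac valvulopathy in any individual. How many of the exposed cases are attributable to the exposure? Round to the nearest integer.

p₁ = 0.764, p₀ = 0.339.
PN = (p₁ − p₀)/p₁ = (0.764 − 0.339) / 0.764 ≈ 0.55628.
Attributable cases ≈ PN × (exposed cases) = 0.55628 × 1064 ≈ 591.88.

about 592 cases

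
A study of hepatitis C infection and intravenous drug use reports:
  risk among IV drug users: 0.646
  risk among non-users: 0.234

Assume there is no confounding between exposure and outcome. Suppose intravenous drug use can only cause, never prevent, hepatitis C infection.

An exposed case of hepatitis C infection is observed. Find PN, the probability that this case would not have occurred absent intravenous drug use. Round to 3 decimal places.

PN ≈ 0.638

Let p₁ = 0.646, p₀ = 0.234.
Under exogeneity and monotonicity, PN = (p₁ − p₀) / p₁.
PN = (0.646 − 0.234) / 0.646 = 0.412 / 0.646 ≈ 0.6378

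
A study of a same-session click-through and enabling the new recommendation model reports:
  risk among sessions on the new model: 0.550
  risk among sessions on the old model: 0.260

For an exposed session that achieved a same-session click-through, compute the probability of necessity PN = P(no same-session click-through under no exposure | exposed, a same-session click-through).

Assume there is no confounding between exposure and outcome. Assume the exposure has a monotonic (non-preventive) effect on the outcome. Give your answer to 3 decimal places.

Let p₁ = 0.55, p₀ = 0.26.
Under exogeneity and monotonicity, PN = (p₁ − p₀) / p₁.
PN = (0.55 − 0.26) / 0.55 = 0.29 / 0.55 ≈ 0.5273

PN ≈ 0.527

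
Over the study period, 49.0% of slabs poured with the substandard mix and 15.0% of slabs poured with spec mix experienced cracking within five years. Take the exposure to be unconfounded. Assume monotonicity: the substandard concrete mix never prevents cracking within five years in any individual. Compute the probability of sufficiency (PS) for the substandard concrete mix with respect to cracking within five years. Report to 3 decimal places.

p₁ = 0.49, p₀ = 0.15.
Under exogeneity and monotonicity, PS = (p₁ − p₀) / (1 − p₀).
PS = (0.49 − 0.15) / (1 − 0.15) = 0.34 / 0.85 ≈ 0.4000

PS ≈ 0.400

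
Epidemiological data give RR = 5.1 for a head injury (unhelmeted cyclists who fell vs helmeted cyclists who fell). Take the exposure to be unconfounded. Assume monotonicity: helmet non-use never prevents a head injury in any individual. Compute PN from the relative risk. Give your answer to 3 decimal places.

PN ≈ 0.804

Under exogeneity and monotonicity, PN = (RR − 1) / RR = 1 − 1/RR.
PN = (5.1 − 1) / 5.1 = 4.1 / 5.1 ≈ 0.8039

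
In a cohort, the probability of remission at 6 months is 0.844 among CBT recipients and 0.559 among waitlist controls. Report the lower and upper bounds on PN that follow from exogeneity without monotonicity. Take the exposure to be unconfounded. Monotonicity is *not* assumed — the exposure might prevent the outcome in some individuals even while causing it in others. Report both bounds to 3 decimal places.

0.338 ≤ PN ≤ 0.523

Let p₁ = 0.844, p₀ = 0.559.
Under exogeneity alone the bounds on PN are max{0,(p₁−p₀)/p₁} ≤ PN ≤ min{1,(1−p₀)/p₁}.
  lower = (p₁ − p₀)/p₁ = 0.285 / 0.844 ≈ 0.3377
  upper = min{1, (1 − p₀)/p₁} = 0.441 / 0.844 ≈ 0.5225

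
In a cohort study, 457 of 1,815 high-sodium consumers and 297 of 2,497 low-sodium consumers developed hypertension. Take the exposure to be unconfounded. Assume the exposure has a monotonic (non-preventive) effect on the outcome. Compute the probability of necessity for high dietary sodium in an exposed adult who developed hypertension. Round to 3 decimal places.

p₁ = P(outcome | exposed) = 457/1815 = 0.25179
p₀ = P(outcome | unexposed) = 297/2497 = 0.11894
Under exogeneity and monotonicity, PN = (p₁ − p₀) / p₁.
PN = (0.25179 − 0.11894) / 0.25179 = 0.13285 / 0.25179 ≈ 0.5276

PN ≈ 0.528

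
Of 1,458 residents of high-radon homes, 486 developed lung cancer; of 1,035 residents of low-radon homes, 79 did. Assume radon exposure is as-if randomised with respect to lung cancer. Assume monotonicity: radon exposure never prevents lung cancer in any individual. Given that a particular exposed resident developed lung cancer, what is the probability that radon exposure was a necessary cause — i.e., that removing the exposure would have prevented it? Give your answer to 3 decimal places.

p₁ = P(outcome | exposed) = 486/1458 = 0.33333
p₀ = P(outcome | unexposed) = 79/1035 = 0.076329
Under exogeneity and monotonicity, PN = (p₁ − p₀) / p₁.
PN = (0.33333 − 0.076329) / 0.33333 = 0.257 / 0.33333 ≈ 0.7710

PN ≈ 0.771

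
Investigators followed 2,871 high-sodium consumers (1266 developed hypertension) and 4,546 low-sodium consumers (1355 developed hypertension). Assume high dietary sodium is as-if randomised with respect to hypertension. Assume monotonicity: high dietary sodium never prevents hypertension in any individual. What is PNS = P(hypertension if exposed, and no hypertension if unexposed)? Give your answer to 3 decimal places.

p₁ = P(outcome | exposed) = 1266/2871 = 0.44096
p₀ = P(outcome | unexposed) = 1355/4546 = 0.29806
Under exogeneity and monotonicity, PNS = p₁ − p₀.
PNS = 0.44096 − 0.29806 = 0.1429

PNS ≈ 0.143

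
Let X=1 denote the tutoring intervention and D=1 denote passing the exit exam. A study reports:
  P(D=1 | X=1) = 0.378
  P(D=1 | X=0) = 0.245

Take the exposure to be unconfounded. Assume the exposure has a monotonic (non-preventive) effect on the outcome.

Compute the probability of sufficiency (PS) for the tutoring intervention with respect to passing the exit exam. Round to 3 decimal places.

PS ≈ 0.176

Let p₁ = 0.378, p₀ = 0.245.
Under exogeneity and monotonicity, PS = (p₁ − p₀) / (1 − p₀).
PS = (0.378 − 0.245) / (1 − 0.245) = 0.133 / 0.755 ≈ 0.1762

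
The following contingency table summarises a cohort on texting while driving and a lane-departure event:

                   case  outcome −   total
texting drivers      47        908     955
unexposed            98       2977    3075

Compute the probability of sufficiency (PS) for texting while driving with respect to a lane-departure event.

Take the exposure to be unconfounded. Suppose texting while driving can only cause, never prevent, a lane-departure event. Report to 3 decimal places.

p₁ = P(outcome | exposed) = 47/955 = 0.049215
p₀ = P(outcome | unexposed) = 98/3075 = 0.03187
Under exogeneity and monotonicity, PS = (p₁ − p₀)/(1 − p₀).
PS = (0.049215 − 0.03187) / 0.96813 ≈ 0.0179

PS ≈ 0.018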